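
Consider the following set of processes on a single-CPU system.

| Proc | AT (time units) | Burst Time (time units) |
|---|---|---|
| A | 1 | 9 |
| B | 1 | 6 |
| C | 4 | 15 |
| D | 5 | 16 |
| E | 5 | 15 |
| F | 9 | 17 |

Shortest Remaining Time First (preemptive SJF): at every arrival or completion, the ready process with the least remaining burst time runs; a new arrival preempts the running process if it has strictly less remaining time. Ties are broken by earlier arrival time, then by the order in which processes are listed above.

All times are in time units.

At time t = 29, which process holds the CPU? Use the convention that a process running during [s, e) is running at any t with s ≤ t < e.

C

Timeline: | idle 0-1 | B 1-7 | A 7-16 | C 16-31 | E 31-46 | D 46-62 | F 62-79 |
Completion: A=16  B=7  C=31  D=62  E=46  F=79
Turnaround (C−A): A=15  B=6  C=27  D=57  E=41  F=70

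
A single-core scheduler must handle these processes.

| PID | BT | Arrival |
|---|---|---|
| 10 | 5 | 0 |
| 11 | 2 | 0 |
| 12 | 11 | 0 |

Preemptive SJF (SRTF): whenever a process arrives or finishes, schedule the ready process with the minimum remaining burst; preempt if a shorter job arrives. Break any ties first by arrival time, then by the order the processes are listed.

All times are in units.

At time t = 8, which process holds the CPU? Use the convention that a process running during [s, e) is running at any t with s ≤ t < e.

Timeline: | 11 0-2 | 10 2-7 | 12 7-18 |
Completion: 10=7  11=2  12=18
Turnaround (C−A): 10=7  11=2  12=18

12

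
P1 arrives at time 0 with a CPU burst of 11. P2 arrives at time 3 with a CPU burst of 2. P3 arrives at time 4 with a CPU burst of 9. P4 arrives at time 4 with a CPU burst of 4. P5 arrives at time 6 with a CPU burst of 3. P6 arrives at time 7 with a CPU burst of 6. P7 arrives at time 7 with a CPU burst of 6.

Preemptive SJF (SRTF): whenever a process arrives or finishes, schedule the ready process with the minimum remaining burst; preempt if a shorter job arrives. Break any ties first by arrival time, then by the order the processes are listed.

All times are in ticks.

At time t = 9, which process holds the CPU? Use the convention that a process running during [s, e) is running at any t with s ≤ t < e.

P5

Timeline: | P1 0-3 | P2 3-5 | P4 5-9 | P5 9-12 | P6 12-18 | P7 18-24 | P1 24-32 | P3 32-41 |
Completion: P1=32  P2=5  P3=41  P4=9  P5=12  P6=18  P7=24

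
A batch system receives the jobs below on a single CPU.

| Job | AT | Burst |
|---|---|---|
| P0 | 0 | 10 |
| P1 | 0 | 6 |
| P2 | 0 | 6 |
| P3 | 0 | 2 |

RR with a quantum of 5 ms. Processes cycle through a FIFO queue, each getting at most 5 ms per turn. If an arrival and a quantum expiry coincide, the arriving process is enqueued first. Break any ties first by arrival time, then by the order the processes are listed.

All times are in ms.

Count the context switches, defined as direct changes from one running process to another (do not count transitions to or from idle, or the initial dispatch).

Gantt: | P0 0-5 | P1 5-10 | P2 10-15 | P3 15-17 | P0 17-22 | P1 22-23 | P2 23-24 |
Completion: P0=22  P1=23  P2=24  P3=17
Turnaround (C−A): P0=22  P1=23  P2=24  P3=17

6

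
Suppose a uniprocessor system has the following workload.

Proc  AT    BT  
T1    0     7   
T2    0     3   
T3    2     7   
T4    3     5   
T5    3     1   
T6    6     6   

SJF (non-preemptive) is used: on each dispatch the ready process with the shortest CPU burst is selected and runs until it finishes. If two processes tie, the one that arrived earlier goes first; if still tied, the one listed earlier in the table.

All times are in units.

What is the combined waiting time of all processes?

39

Schedule: | T2 0-3 | T5 3-4 | T4 4-9 | T6 9-15 | T1 15-22 | T3 22-29 |
Completion: T1=22  T2=3  T3=29  T4=9  T5=4  T6=15
Waiting = turnaround − burst: T1=15, T2=0, T3=20, T4=1, T5=0, T6=3
Total waiting = 15 + 0 + 20 + 1 + 0 + 3 = 39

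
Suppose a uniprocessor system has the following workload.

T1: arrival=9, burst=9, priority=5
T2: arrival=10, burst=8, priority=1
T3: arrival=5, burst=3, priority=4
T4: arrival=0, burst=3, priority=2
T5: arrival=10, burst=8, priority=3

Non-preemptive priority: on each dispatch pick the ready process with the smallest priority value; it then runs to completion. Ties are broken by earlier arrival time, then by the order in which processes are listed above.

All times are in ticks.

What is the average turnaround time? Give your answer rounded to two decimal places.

11.00

Schedule: | T4 0-3 | idle 3-5 | T3 5-8 | idle 8-9 | T1 9-18 | T2 18-26 | T5 26-34 |
Completion: T1=18  T2=26  T3=8  T4=3  T5=34
Turnaround (C−A): T1=9  T2=16  T3=3  T4=3  T5=24
Turnaround times: T1=9, T2=16, T3=3, T4=3, T5=24
Average turnaround = (9+16+3+3+24) / 5 = 55/5 = 11.00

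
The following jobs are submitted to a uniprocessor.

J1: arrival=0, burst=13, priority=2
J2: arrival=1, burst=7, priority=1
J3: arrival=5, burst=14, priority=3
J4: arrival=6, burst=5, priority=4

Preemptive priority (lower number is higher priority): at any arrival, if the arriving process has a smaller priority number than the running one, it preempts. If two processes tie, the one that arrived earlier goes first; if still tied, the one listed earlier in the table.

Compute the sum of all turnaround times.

89

Gantt: | J1 0-1 | J2 1-8 | J1 8-20 | J3 20-34 | J4 34-39 |
Completion: J1=20  J2=8  J3=34  J4=39
Turnaround = completion − arrival: J1=20, J2=7, J3=29, J4=33
Total turnaround = 20 + 7 + 29 + 33 = 89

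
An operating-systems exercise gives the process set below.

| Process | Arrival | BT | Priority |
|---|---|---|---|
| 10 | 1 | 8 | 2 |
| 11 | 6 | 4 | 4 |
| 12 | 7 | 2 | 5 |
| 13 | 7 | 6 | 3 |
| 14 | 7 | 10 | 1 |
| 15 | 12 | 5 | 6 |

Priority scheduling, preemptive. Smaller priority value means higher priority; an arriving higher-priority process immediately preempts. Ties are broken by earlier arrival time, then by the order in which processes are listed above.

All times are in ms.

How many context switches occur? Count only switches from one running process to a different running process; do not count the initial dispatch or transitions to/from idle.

6

Schedule: | idle 0-1 | 10 1-7 | 14 7-17 | 10 17-19 | 13 19-25 | 11 25-29 | 12 29-31 | 15 31-36 |
Completion: 10=19  11=29  12=31  13=25  14=17  15=36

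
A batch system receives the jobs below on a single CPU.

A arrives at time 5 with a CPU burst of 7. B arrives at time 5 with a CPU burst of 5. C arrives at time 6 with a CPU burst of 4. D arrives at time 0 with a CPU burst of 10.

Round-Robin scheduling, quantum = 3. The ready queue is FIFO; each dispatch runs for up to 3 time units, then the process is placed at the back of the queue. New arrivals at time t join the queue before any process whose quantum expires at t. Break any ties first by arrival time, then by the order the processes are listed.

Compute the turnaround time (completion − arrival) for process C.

Schedule: | D 0-6 | A 6-9 | B 9-12 | C 12-15 | D 15-18 | A 18-21 | B 21-23 | C 23-24 | D 24-25 | A 25-26 |
Completion: A=26  B=23  C=24  D=25
Turnaround(C) = completion − arrival = 24 − 6 = 18

18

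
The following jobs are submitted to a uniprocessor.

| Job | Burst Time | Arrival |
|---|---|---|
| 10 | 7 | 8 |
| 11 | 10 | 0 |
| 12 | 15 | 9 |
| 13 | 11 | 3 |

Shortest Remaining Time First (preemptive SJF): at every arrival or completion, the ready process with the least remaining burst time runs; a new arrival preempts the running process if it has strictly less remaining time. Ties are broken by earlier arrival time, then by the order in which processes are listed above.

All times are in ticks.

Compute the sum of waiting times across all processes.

Schedule: | 11 0-10 | 10 10-17 | 13 17-28 | 12 28-43 |
Completion: 10=17  11=10  12=43  13=28
Turnaround (C−A): 10=9  11=10  12=34  13=25
Waiting = turnaround − burst: 10=2, 11=0, 12=19, 13=14
Total waiting = 2 + 0 + 19 + 14 = 35

35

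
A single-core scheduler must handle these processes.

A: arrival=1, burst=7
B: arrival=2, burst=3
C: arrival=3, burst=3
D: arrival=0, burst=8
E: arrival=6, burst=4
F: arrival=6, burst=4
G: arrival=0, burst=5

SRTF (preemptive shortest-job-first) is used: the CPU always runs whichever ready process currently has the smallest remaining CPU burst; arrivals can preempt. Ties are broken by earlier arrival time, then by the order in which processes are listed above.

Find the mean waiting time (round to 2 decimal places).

Schedule: | G 0-5 | B 5-8 | C 8-11 | E 11-15 | F 15-19 | A 19-26 | D 26-34 |
Completion: A=26  B=8  C=11  D=34  E=15  F=19  G=5
Turnaround (C−A): A=25  B=6  C=8  D=34  E=9  F=13  G=5
Waiting times: A=18, B=3, C=5, D=26, E=5, F=9, G=0
Average waiting = (18+3+5+26+5+9+0) / 7 = 66/7 = 9.43

9.43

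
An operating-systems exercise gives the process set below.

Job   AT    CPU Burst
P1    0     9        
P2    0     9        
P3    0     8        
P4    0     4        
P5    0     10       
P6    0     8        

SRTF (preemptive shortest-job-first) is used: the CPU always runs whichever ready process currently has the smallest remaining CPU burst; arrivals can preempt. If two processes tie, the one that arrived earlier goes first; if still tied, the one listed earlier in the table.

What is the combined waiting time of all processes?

103

Timeline: | P4 0-4 | P3 4-12 | P6 12-20 | P1 20-29 | P2 29-38 | P5 38-48 |
Completion: P1=29  P2=38  P3=12  P4=4  P5=48  P6=20
Waiting = turnaround − burst: P1=20, P2=29, P3=4, P4=0, P5=38, P6=12
Total waiting = 20 + 29 + 4 + 0 + 38 + 12 = 103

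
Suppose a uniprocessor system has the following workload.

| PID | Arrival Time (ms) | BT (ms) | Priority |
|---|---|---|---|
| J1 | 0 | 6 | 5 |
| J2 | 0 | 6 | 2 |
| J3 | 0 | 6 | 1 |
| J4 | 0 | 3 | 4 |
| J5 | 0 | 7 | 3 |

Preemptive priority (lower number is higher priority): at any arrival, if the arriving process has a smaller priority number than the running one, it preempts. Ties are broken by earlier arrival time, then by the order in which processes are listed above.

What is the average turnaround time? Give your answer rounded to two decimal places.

17.40

Gantt: | J3 0-6 | J2 6-12 | J5 12-19 | J4 19-22 | J1 22-28 |
Completion: J1=28  J2=12  J3=6  J4=22  J5=19
Turnaround (C−A): J1=28  J2=12  J3=6  J4=22  J5=19
Turnaround times: J1=28, J2=12, J3=6, J4=22, J5=19
Average turnaround = (28+12+6+22+19) / 5 = 87/5 = 17.40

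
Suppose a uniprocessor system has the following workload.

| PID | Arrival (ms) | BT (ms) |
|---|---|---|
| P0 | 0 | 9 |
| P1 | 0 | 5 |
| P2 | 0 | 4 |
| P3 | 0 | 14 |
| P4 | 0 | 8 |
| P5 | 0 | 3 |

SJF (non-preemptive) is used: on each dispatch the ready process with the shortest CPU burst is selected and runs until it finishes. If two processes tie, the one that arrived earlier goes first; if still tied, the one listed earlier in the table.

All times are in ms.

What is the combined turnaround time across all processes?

Timeline: | P5 0-3 | P2 3-7 | P1 7-12 | P4 12-20 | P0 20-29 | P3 29-43 |
Completion: P0=29  P1=12  P2=7  P3=43  P4=20  P5=3
Turnaround (C−A): P0=29  P1=12  P2=7  P3=43  P4=20  P5=3
Turnaround = completion − arrival: P0=29, P1=12, P2=7, P3=43, P4=20, P5=3
Total turnaround = 29 + 12 + 7 + 43 + 20 + 3 = 114

114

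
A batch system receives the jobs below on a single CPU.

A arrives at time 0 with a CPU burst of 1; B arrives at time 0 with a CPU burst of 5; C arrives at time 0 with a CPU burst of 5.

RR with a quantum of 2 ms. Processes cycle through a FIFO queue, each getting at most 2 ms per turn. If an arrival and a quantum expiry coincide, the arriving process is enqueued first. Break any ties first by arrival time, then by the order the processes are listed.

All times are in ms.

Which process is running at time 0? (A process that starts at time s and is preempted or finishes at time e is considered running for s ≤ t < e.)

A

Gantt: | A 0-1 | B 1-3 | C 3-5 | B 5-7 | C 7-9 | B 9-10 | C 10-11 |
Completion: A=1  B=10  C=11
Turnaround (C−A): A=1  B=10  C=11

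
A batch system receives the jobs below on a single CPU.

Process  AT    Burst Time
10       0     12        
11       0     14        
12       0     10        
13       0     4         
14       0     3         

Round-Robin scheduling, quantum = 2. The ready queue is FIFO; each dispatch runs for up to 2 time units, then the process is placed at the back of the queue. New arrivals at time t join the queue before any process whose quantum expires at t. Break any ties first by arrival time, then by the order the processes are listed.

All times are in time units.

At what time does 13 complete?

Gantt: | 10 0-2 | 11 2-4 | 12 4-6 | 13 6-8 | 14 8-10 | 10 10-12 | 11 12-14 | 12 14-16 | 13 16-18 | 14 18-19 | 10 19-21 | 11 21-23 | 12 23-25 | 10 25-27 | 11 27-29 | 12 29-31 | 10 31-33 | 11 33-35 | 12 35-37 | 10 37-39 | 11 39-43 |
Completion: 10=39  11=43  12=37  13=18  14=19
Turnaround (C−A): 10=39  11=43  12=37  13=18  14=19

18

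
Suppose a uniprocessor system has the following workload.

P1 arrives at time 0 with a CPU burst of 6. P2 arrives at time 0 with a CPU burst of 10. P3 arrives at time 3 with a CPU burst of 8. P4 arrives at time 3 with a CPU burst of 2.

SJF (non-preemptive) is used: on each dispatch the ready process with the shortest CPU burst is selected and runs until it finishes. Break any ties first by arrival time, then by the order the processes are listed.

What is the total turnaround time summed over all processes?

50

Timeline: | P1 0-6 | P4 6-8 | P3 8-16 | P2 16-26 |
Completion: P1=6  P2=26  P3=16  P4=8
Turnaround (C−A): P1=6  P2=26  P3=13  P4=5
Turnaround = completion − arrival: P1=6, P2=26, P3=13, P4=5
Total turnaround = 6 + 26 + 13 + 5 = 50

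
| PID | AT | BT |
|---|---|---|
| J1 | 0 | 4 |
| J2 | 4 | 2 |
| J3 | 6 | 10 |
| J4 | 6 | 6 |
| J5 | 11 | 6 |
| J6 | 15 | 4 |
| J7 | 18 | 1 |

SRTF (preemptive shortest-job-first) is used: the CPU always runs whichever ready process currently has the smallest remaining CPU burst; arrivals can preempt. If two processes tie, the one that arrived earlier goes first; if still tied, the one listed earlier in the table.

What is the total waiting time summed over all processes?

22

Schedule: | J1 0-4 | J2 4-6 | J4 6-12 | J5 12-18 | J7 18-19 | J6 19-23 | J3 23-33 |
Completion: J1=4  J2=6  J3=33  J4=12  J5=18  J6=23  J7=19
Turnaround (C−A): J1=4  J2=2  J3=27  J4=6  J5=7  J6=8  J7=1
Waiting = turnaround − burst: J1=0, J2=0, J3=17, J4=0, J5=1, J6=4, J7=0
Total waiting = 0 + 0 + 17 + 0 + 1 + 4 + 0 = 22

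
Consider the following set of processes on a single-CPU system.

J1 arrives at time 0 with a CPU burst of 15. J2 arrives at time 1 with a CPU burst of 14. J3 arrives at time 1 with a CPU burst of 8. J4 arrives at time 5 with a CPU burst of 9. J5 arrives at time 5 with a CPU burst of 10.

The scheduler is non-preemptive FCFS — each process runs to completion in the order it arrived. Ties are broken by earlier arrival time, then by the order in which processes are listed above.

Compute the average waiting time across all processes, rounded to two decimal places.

23.00

Gantt: | J1 0-15 | J2 15-29 | J3 29-37 | J4 37-46 | J5 46-56 |
Completion: J1=15  J2=29  J3=37  J4=46  J5=56
Waiting times: J1=0, J2=14, J3=28, J4=32, J5=41
Average waiting = (0+14+28+32+41) / 5 = 115/5 = 23.00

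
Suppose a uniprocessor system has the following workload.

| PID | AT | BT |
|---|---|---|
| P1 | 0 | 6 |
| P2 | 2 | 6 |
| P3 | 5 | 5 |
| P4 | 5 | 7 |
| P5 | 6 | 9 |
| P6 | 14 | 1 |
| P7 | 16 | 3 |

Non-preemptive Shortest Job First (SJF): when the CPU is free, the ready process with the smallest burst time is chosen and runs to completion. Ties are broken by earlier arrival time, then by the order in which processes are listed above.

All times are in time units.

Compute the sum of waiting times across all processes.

Schedule: | P1 0-6 | P3 6-11 | P2 11-17 | P6 17-18 | P7 18-21 | P4 21-28 | P5 28-37 |
Completion: P1=6  P2=17  P3=11  P4=28  P5=37  P6=18  P7=21
Waiting = turnaround − burst: P1=0, P2=9, P3=1, P4=16, P5=22, P6=3, P7=2
Total waiting = 0 + 9 + 1 + 16 + 22 + 3 + 2 = 53

53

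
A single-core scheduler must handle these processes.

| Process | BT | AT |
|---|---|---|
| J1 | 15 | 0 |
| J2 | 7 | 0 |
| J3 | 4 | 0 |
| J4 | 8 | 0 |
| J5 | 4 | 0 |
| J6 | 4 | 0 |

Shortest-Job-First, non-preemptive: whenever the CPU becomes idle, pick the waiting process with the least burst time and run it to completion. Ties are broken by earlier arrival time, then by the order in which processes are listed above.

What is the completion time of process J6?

12

Gantt: | J3 0-4 | J5 4-8 | J6 8-12 | J2 12-19 | J4 19-27 | J1 27-42 |
Completion: J1=42  J2=19  J3=4  J4=27  J5=8  J6=12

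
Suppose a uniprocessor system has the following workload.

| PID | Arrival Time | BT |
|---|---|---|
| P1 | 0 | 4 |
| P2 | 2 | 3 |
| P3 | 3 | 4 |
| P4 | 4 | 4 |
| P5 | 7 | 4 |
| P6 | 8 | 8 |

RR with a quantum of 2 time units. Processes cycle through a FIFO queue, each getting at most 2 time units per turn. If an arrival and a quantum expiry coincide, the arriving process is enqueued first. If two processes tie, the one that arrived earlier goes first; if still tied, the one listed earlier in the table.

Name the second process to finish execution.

Gantt: | P1 0-2 | P2 2-4 | P1 4-6 | P3 6-8 | P4 8-10 | P2 10-11 | P5 11-13 | P6 13-15 | P3 15-17 | P4 17-19 | P5 19-21 | P6 21-27 |
Completion: P1=6  P2=11  P3=17  P4=19  P5=21  P6=27
Turnaround (C−A): P1=6  P2=9  P3=14  P4=15  P5=14  P6=19
Finish order: P1 → P2 → P3 → P4 → P5 → P6

P2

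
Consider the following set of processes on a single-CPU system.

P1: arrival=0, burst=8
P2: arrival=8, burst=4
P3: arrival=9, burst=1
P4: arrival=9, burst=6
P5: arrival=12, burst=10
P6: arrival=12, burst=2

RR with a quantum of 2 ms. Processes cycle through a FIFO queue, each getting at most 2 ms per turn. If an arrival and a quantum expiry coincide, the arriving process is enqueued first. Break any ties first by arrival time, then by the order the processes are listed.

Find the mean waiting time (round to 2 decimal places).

4.67

Schedule: | P1 0-8 | P2 8-10 | P3 10-11 | P4 11-13 | P2 13-15 | P5 15-17 | P6 17-19 | P4 19-21 | P5 21-23 | P4 23-25 | P5 25-31 |
Completion: P1=8  P2=15  P3=11  P4=25  P5=31  P6=19
Turnaround (C−A): P1=8  P2=7  P3=2  P4=16  P5=19  P6=7
Waiting times: P1=0, P2=3, P3=1, P4=10, P5=9, P6=5
Average waiting = (0+3+1+10+9+5) / 6 = 28/6 = 4.67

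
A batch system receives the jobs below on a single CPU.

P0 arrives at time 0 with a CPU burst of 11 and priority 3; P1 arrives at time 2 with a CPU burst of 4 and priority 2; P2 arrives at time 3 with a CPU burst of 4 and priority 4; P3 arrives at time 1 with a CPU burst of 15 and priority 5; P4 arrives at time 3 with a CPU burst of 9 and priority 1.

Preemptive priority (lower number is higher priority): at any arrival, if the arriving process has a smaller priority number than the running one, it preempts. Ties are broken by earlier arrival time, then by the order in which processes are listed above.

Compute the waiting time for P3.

27

Schedule: | P0 0-2 | P1 2-3 | P4 3-12 | P1 12-15 | P0 15-24 | P2 24-28 | P3 28-43 |
Completion: P0=24  P1=15  P2=28  P3=43  P4=12
Waiting(P3) = turnaround − burst = 42 − 15 = 27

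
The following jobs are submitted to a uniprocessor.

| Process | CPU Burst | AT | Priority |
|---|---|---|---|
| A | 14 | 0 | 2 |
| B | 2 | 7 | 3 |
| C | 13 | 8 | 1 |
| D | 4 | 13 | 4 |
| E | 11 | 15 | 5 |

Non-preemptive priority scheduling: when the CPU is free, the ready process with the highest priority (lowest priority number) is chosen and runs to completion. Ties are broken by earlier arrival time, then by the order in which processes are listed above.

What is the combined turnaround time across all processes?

104

Gantt: | A 0-14 | C 14-27 | B 27-29 | D 29-33 | E 33-44 |
Completion: A=14  B=29  C=27  D=33  E=44
Turnaround (C−A): A=14  B=22  C=19  D=20  E=29
Turnaround = completion − arrival: A=14, B=22, C=19, D=20, E=29
Total turnaround = 14 + 22 + 19 + 20 + 29 = 104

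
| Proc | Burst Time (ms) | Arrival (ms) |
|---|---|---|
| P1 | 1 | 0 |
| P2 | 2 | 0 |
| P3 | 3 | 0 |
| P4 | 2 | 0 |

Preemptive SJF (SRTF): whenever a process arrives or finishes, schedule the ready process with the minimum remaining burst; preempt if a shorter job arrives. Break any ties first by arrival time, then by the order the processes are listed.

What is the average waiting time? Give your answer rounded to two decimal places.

Timeline: | P1 0-1 | P2 1-3 | P4 3-5 | P3 5-8 |
Completion: P1=1  P2=3  P3=8  P4=5
Turnaround (C−A): P1=1  P2=3  P3=8  P4=5
Waiting times: P1=0, P2=1, P3=5, P4=3
Average waiting = (0+1+5+3) / 4 = 9/4 = 2.25

2.25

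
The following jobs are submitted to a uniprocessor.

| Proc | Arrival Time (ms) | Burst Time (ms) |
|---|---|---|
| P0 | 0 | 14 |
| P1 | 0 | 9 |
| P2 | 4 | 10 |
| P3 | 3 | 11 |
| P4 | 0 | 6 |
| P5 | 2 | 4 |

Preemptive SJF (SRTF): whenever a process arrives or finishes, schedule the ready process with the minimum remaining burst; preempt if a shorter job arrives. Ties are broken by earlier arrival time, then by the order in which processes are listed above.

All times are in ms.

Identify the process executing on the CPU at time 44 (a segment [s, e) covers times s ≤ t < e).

Gantt: | P4 0-6 | P5 6-10 | P1 10-19 | P2 19-29 | P3 29-40 | P0 40-54 |
Completion: P0=54  P1=19  P2=29  P3=40  P4=6  P5=10
Turnaround (C−A): P0=54  P1=19  P2=25  P3=37  P4=6  P5=8

P0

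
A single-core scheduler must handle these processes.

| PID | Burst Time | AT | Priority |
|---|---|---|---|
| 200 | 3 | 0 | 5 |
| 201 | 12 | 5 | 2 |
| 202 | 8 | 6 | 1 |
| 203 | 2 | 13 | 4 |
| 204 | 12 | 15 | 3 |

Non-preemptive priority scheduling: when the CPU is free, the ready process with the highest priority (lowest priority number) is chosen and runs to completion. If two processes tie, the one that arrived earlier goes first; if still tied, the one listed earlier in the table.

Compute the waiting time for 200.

Schedule: | 200 0-3 | idle 3-5 | 201 5-17 | 202 17-25 | 204 25-37 | 203 37-39 |
Completion: 200=3  201=17  202=25  203=39  204=37
Turnaround (C−A): 200=3  201=12  202=19  203=26  204=22
Waiting(200) = turnaround − burst = 3 − 3 = 0

0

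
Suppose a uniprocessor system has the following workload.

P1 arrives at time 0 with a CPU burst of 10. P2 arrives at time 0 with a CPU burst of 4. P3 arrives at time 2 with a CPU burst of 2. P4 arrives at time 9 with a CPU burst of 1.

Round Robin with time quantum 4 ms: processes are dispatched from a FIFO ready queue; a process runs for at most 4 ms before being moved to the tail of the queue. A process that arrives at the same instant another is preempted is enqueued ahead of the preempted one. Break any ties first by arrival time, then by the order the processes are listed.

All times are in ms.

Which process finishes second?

Schedule: | P1 0-4 | P2 4-8 | P3 8-10 | P1 10-14 | P4 14-15 | P1 15-17 |
Completion: P1=17  P2=8  P3=10  P4=15
Finish order: P2 → P3 → P4 → P1

P3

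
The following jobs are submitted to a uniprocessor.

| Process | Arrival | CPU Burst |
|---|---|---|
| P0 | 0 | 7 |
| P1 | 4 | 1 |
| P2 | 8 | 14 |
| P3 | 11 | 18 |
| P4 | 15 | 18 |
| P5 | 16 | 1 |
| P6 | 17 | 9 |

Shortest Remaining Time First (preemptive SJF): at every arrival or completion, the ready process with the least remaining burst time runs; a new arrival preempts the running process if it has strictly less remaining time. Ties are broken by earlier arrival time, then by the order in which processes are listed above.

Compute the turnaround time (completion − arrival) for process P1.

1

Gantt: | P0 0-4 | P1 4-5 | P0 5-8 | P2 8-16 | P5 16-17 | P2 17-23 | P6 23-32 | P3 32-50 | P4 50-68 |
Completion: P0=8  P1=5  P2=23  P3=50  P4=68  P5=17  P6=32
Turnaround(P1) = completion − arrival = 5 − 4 = 1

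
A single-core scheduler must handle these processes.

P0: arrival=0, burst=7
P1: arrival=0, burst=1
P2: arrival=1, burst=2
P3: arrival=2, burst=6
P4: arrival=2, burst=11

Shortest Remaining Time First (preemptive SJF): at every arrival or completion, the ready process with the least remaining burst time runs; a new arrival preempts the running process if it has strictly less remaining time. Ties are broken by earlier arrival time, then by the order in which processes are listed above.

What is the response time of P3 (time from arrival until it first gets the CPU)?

Schedule: | P1 0-1 | P2 1-3 | P3 3-9 | P0 9-16 | P4 16-27 |
Completion: P0=16  P1=1  P2=3  P3=9  P4=27
Response(P3) = first start − arrival = 3 − 2 = 1

1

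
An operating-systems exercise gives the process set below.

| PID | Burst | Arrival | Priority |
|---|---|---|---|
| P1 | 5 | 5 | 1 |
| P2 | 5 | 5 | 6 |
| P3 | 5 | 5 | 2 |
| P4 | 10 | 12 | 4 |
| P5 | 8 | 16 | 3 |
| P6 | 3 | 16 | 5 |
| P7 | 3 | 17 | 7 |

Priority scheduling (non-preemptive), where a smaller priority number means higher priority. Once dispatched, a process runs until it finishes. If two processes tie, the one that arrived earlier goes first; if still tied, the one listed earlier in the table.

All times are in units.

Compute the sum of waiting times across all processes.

Schedule: | idle 0-5 | P1 5-10 | P3 10-15 | P4 15-25 | P5 25-33 | P6 33-36 | P2 36-41 | P7 41-44 |
Completion: P1=10  P2=41  P3=15  P4=25  P5=33  P6=36  P7=44
Turnaround (C−A): P1=5  P2=36  P3=10  P4=13  P5=17  P6=20  P7=27
Waiting = turnaround − burst: P1=0, P2=31, P3=5, P4=3, P5=9, P6=17, P7=24
Total waiting = 0 + 31 + 5 + 3 + 9 + 17 + 24 = 89

89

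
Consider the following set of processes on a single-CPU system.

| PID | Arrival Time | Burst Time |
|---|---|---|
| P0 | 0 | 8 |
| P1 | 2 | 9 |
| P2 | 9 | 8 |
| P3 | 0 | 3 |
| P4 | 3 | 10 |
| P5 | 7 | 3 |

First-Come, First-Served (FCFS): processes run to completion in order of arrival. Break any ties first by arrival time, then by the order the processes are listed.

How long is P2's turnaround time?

32

Schedule: | P0 0-8 | P3 8-11 | P1 11-20 | P4 20-30 | P5 30-33 | P2 33-41 |
Completion: P0=8  P1=20  P2=41  P3=11  P4=30  P5=33
Turnaround (C−A): P0=8  P1=18  P2=32  P3=11  P4=27  P5=26
Turnaround(P2) = completion − arrival = 41 − 9 = 32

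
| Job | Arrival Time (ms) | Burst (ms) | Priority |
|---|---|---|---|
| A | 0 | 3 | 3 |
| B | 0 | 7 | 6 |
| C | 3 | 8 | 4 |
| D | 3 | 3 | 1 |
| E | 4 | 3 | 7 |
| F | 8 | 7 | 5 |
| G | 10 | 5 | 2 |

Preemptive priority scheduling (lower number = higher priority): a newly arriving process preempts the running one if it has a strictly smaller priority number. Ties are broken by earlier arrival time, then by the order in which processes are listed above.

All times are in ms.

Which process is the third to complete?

Timeline: | A 0-3 | D 3-6 | C 6-10 | G 10-15 | C 15-19 | F 19-26 | B 26-33 | E 33-36 |
Completion: A=3  B=33  C=19  D=6  E=36  F=26  G=15
Turnaround (C−A): A=3  B=33  C=16  D=3  E=32  F=18  G=5
Finish order: A → D → G → C → F → B → E

G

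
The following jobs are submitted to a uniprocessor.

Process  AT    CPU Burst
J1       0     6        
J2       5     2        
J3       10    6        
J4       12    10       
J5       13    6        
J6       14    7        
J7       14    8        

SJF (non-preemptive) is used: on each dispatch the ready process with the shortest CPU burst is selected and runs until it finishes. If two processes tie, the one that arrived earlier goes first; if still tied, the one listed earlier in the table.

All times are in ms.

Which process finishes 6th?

J7

Gantt: | J1 0-6 | J2 6-8 | idle 8-10 | J3 10-16 | J5 16-22 | J6 22-29 | J7 29-37 | J4 37-47 |
Completion: J1=6  J2=8  J3=16  J4=47  J5=22  J6=29  J7=37
Turnaround (C−A): J1=6  J2=3  J3=6  J4=35  J5=9  J6=15  J7=23
Finish order: J1 → J2 → J3 → J5 → J6 → J7 → J4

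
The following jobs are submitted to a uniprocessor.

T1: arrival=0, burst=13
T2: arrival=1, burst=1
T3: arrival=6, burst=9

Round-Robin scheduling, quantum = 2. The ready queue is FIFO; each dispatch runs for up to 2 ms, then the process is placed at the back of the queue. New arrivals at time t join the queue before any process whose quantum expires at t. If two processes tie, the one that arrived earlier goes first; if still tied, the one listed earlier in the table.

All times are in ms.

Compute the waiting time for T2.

Gantt: | T1 0-2 | T2 2-3 | T1 3-7 | T3 7-9 | T1 9-11 | T3 11-13 | T1 13-15 | T3 15-17 | T1 17-19 | T3 19-21 | T1 21-22 | T3 22-23 |
Completion: T1=22  T2=3  T3=23
Turnaround (C−A): T1=22  T2=2  T3=17
Waiting(T2) = turnaround − burst = 2 − 1 = 1

1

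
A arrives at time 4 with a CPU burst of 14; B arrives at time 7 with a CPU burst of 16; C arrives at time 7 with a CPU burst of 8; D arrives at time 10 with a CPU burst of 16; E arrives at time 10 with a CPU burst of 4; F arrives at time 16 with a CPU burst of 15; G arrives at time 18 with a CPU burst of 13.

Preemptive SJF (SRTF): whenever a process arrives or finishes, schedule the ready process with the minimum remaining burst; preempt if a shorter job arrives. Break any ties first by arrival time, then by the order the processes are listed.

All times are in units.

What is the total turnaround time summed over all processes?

Gantt: | idle 0-4 | A 4-7 | C 7-10 | E 10-14 | C 14-19 | A 19-30 | G 30-43 | F 43-58 | B 58-74 | D 74-90 |
Completion: A=30  B=74  C=19  D=90  E=14  F=58  G=43
Turnaround (C−A): A=26  B=67  C=12  D=80  E=4  F=42  G=25
Turnaround = completion − arrival: A=26, B=67, C=12, D=80, E=4, F=42, G=25
Total turnaround = 26 + 67 + 12 + 80 + 4 + 42 + 25 = 256

256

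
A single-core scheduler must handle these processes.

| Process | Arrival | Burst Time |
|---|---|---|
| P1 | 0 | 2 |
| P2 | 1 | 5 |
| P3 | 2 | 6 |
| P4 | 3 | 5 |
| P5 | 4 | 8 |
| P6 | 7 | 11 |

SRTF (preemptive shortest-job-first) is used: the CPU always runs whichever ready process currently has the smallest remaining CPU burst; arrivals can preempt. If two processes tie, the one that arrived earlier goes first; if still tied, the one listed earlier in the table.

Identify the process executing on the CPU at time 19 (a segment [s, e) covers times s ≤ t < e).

Timeline: | P1 0-2 | P2 2-7 | P4 7-12 | P3 12-18 | P5 18-26 | P6 26-37 |
Completion: P1=2  P2=7  P3=18  P4=12  P5=26  P6=37

P5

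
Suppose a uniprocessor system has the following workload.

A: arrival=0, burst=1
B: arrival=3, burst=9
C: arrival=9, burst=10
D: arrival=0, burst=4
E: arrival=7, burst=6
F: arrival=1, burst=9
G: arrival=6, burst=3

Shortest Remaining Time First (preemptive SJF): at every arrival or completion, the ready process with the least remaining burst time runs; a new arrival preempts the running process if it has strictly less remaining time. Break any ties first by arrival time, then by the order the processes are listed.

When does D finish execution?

Gantt: | A 0-1 | D 1-5 | F 5-6 | G 6-9 | E 9-15 | F 15-23 | B 23-32 | C 32-42 |
Completion: A=1  B=32  C=42  D=5  E=15  F=23  G=9

5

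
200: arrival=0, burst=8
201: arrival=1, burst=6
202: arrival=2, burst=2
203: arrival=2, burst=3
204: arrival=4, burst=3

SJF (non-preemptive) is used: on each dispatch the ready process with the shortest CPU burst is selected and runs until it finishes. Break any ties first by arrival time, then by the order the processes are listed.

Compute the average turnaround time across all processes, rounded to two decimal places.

12.00

Timeline: | 200 0-8 | 202 8-10 | 203 10-13 | 204 13-16 | 201 16-22 |
Completion: 200=8  201=22  202=10  203=13  204=16
Turnaround (C−A): 200=8  201=21  202=8  203=11  204=12
Turnaround times: 200=8, 201=21, 202=8, 203=11, 204=12
Average turnaround = (8+21+8+11+12) / 5 = 60/5 = 12.00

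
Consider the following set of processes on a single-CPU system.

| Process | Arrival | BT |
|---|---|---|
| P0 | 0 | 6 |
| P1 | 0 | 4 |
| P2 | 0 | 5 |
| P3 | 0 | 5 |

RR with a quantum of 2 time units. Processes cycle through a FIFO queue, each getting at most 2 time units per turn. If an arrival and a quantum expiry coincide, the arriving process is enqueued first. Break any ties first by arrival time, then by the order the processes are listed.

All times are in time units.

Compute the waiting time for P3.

15

Timeline: | P0 0-2 | P1 2-4 | P2 4-6 | P3 6-8 | P0 8-10 | P1 10-12 | P2 12-14 | P3 14-16 | P0 16-18 | P2 18-19 | P3 19-20 |
Completion: P0=18  P1=12  P2=19  P3=20
Turnaround (C−A): P0=18  P1=12  P2=19  P3=20
Waiting(P3) = turnaround − burst = 20 − 5 = 15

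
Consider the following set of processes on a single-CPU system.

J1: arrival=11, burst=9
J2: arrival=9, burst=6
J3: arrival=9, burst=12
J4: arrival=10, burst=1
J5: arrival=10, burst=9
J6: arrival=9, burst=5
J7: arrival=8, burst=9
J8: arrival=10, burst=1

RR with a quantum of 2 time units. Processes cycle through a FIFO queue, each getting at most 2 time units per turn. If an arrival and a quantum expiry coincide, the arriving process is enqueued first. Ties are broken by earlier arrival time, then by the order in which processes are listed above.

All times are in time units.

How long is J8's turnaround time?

Schedule: | idle 0-8 | J7 8-10 | J2 10-12 | J3 12-14 | J6 14-16 | J4 16-17 | J5 17-19 | J8 19-20 | J7 20-22 | J1 22-24 | J2 24-26 | J3 26-28 | J6 28-30 | J5 30-32 | J7 32-34 | J1 34-36 | J2 36-38 | J3 38-40 | J6 40-41 | J5 41-43 | J7 43-45 | J1 45-47 | J3 47-49 | J5 49-51 | J7 51-52 | J1 52-54 | J3 54-56 | J5 56-57 | J1 57-58 | J3 58-60 |
Completion: J1=58  J2=38  J3=60  J4=17  J5=57  J6=41  J7=52  J8=20
Turnaround(J8) = completion − arrival = 20 − 10 = 10

10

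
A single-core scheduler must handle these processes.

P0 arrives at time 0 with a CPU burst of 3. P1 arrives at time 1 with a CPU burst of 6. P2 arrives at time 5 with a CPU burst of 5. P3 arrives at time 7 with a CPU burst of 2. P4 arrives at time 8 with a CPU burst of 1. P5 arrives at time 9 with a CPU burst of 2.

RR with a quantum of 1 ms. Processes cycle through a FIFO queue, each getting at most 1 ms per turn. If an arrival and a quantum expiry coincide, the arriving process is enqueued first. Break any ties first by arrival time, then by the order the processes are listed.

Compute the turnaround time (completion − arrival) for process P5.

Timeline: | P0 0-1 | P1 1-2 | P0 2-3 | P1 3-4 | P0 4-5 | P1 5-6 | P2 6-7 | P1 7-8 | P3 8-9 | P2 9-10 | P4 10-11 | P1 11-12 | P5 12-13 | P3 13-14 | P2 14-15 | P1 15-16 | P5 16-17 | P2 17-19 |
Completion: P0=5  P1=16  P2=19  P3=14  P4=11  P5=17
Turnaround(P5) = completion − arrival = 17 − 9 = 8

8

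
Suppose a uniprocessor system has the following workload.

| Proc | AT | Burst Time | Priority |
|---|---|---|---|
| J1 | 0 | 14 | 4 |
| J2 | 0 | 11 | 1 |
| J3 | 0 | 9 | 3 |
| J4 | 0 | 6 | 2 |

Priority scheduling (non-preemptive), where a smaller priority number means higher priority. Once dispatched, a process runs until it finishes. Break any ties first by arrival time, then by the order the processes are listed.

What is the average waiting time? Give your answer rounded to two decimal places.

Gantt: | J2 0-11 | J4 11-17 | J3 17-26 | J1 26-40 |
Completion: J1=40  J2=11  J3=26  J4=17
Waiting times: J1=26, J2=0, J3=17, J4=11
Average waiting = (26+0+17+11) / 4 = 54/4 = 13.50

13.50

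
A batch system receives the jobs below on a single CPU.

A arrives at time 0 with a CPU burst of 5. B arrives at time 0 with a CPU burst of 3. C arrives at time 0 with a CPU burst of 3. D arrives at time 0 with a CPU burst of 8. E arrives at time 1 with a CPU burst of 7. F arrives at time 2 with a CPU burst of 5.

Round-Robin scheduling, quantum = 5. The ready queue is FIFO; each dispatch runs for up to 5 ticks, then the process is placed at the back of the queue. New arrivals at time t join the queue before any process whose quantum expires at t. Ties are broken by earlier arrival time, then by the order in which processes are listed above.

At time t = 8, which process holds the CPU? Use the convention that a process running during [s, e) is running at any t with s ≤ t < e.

Gantt: | A 0-5 | B 5-8 | C 8-11 | D 11-16 | E 16-21 | F 21-26 | D 26-29 | E 29-31 |
Completion: A=5  B=8  C=11  D=29  E=31  F=26
Turnaround (C−A): A=5  B=8  C=11  D=29  E=30  F=24

C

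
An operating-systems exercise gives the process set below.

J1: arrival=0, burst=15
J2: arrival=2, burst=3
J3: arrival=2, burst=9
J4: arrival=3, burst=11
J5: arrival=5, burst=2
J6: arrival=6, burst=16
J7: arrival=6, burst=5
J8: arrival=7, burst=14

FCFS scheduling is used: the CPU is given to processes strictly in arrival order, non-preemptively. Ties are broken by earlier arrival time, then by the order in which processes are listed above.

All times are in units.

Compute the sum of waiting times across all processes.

224

Schedule: | J1 0-15 | J2 15-18 | J3 18-27 | J4 27-38 | J5 38-40 | J6 40-56 | J7 56-61 | J8 61-75 |
Completion: J1=15  J2=18  J3=27  J4=38  J5=40  J6=56  J7=61  J8=75
Turnaround (C−A): J1=15  J2=16  J3=25  J4=35  J5=35  J6=50  J7=55  J8=68
Waiting = turnaround − burst: J1=0, J2=13, J3=16, J4=24, J5=33, J6=34, J7=50, J8=54
Total waiting = 0 + 13 + 16 + 24 + 33 + 34 + 50 + 54 = 224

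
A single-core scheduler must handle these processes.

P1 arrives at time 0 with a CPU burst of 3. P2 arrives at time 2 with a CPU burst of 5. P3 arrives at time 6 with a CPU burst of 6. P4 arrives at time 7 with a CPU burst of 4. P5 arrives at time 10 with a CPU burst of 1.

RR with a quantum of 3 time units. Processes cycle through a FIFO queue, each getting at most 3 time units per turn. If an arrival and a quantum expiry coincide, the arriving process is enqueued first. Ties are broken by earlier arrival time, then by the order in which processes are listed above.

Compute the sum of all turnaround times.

Timeline: | P1 0-3 | P2 3-6 | P3 6-9 | P2 9-11 | P4 11-14 | P3 14-17 | P5 17-18 | P4 18-19 |
Completion: P1=3  P2=11  P3=17  P4=19  P5=18
Turnaround (C−A): P1=3  P2=9  P3=11  P4=12  P5=8
Turnaround = completion − arrival: P1=3, P2=9, P3=11, P4=12, P5=8
Total turnaround = 3 + 9 + 11 + 12 + 8 = 43

43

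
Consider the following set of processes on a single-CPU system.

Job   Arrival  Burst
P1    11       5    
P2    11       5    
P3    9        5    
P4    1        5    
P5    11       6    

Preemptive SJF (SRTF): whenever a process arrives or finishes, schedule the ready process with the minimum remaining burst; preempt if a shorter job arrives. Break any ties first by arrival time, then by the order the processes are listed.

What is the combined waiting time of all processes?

Gantt: | idle 0-1 | P4 1-6 | idle 6-9 | P3 9-14 | P1 14-19 | P2 19-24 | P5 24-30 |
Completion: P1=19  P2=24  P3=14  P4=6  P5=30
Waiting = turnaround − burst: P1=3, P2=8, P3=0, P4=0, P5=13
Total waiting = 3 + 8 + 0 + 0 + 13 = 24

24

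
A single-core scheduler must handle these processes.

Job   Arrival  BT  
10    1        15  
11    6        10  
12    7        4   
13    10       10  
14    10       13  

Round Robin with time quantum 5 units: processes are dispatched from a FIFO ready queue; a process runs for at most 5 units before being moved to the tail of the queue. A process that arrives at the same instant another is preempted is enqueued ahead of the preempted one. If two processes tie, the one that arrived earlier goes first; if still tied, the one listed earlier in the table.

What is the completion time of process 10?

Schedule: | idle 0-1 | 10 1-6 | 11 6-11 | 10 11-16 | 12 16-20 | 13 20-25 | 14 25-30 | 11 30-35 | 10 35-40 | 13 40-45 | 14 45-53 |
Completion: 10=40  11=35  12=20  13=45  14=53

40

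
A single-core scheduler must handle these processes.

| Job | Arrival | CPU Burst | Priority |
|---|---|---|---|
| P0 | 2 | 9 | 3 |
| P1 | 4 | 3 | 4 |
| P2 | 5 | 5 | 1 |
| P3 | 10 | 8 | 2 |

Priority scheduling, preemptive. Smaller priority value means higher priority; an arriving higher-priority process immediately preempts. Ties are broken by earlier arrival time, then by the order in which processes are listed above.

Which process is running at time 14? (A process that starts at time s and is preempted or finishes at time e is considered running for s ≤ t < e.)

Timeline: | idle 0-2 | P0 2-5 | P2 5-10 | P3 10-18 | P0 18-24 | P1 24-27 |
Completion: P0=24  P1=27  P2=10  P3=18
Turnaround (C−A): P0=22  P1=23  P2=5  P3=8

P3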